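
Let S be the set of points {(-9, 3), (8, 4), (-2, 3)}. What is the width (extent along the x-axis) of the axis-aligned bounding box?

17

max x = 8, min x = -9, so width = 17.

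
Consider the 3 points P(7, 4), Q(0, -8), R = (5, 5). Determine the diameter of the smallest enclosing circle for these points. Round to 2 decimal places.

Side lengths²: PQ² = 193, PR² = 5, QR² = 194.
Since QR² = 194 < 193 + 5 = 198, the triangle is acute, so the smallest enclosing circle is the circumcircle.
Circumcentre = (181/62, -103/62), r² = 93605/1922.
Diameter = 2r = 2√(93605/1922) ≈ 13.96.

13.96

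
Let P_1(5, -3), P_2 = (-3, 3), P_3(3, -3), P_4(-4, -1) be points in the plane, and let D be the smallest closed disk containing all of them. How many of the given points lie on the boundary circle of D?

3

A smallest enclosing disk is always determined by at most three of the input points on its boundary.
The minimum enclosing circle is determined by three boundary points: P_1, P_2, P_4.
Their circumcentre is (35/38, -2/19) with r² = 36125/1444.
The farthest remaining point P_3 is at distance² 18341/1444 ≤ 36125/1444.
The points at distance exactly r from the centre are P_1, P_2, P_4 — 3 points.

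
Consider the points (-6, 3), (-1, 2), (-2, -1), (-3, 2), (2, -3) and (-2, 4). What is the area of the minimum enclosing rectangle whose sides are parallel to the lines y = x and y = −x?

35

In coordinates u = x + y, v = x − y the rectangle is axis-aligned; the map (x,y)→(u,v) scales areas by 2.
u-values: -3, 1, -3, -1, -1, 2; range = 2 − (-3) = 5.
v-values: -9, -3, -1, -5, 5, -6; range = 5 − (-9) = 14.
Area = (5 × 14) / 2 = 35.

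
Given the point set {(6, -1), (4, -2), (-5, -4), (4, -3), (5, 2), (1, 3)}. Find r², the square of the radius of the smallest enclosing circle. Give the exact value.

By Welzl's lemma the MEC is supported by two points (diametrically opposite) or three points (on a circumcircle).
The minimum enclosing circle is determined by three boundary points: (6, -1), (-5, -4), (5, 2).
Their circumcentre is (1/6, -23/18) with r² = 5525/162.
The farthest remaining point (1, 3) is at distance² 3077/162 ≤ 5525/162.

5525/162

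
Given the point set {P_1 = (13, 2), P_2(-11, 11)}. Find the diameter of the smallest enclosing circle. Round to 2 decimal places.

The smallest circle enclosing two points has them as diameter endpoints.
Centre = midpoint = (1, 6.5); r² = |P_1P_2|²/4 = 657/4 = 164.25.
Diameter = 2r = 2√(164.25) ≈ 25.63.

25.63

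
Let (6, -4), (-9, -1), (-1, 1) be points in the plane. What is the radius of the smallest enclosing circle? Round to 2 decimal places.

Call the three points A, B, C in the order given.
Side lengths²: AB² = 234, AC² = 74, BC² = 68.
Since AB² = 234 ≥ 74 + 68 = 142, the angle opposite AB is not acute, so the smallest enclosing circle has AB as diameter.
Centre = midpoint of AB = (-1.5, -2.5), r² = 234/4 = 58.5.
r = √(58.5) ≈ 7.65.

7.65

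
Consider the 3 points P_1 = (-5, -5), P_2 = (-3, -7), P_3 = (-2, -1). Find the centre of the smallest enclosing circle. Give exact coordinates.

(-2.5, -4)

Side lengths²: P_1P_2² = 8, P_1P_3² = 25, P_2P_3² = 37.
Since P_2P_3² = 37 ≥ 25 + 8 = 33, the angle opposite P_2P_3 is not acute, so the smallest enclosing circle has P_2P_3 as diameter.
Centre = midpoint of P_2P_3 = (-2.5, -4), r² = 37/4 = 9.25.
Centre = (-2.5, -4).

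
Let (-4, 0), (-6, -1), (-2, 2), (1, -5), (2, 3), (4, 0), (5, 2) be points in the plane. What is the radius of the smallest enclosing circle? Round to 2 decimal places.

5.70

By Welzl's lemma the MEC is supported by two points (diametrically opposite) or three points (on a circumcircle).
The farthest pair is (-6, -1)–(5, 2) with squared distance 130. The circle on this segment as diameter has centre (-0.5, 0.5) and r² = 130/4 = 32.5.
Check (-4, 0): distance² to centre = 12.5 ≤ 32.5, so it lies inside.
All remaining points lie in this disk, and no smaller disk contains both endpoints, so this is the minimum enclosing circle.
r = √(32.5) ≈ 5.70.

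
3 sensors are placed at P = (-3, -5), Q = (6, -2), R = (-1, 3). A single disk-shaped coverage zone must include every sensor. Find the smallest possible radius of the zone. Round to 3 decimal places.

Side lengths²: PQ² = 90, PR² = 68, QR² = 74.
Since PQ² = 90 < 74 + 68 = 142, the triangle is acute, so the smallest enclosing circle is the circumcircle.
Circumcentre = (10/11, -19/11), r² = 3145/121.
r = √(3145/121) ≈ 5.098.

5.098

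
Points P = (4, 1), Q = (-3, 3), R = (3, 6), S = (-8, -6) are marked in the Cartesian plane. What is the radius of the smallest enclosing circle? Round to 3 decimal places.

The farthest pair is R–S with squared distance 265. The circle on this segment as diameter has centre (-2.5, 0) and r² = 265/4 = 66.25.
Check P: distance² to centre = 43.25 ≤ 66.25, so it lies inside.
All remaining points lie in this disk, and no smaller disk contains both endpoints, so this is the minimum enclosing circle.
r = √(66.25) ≈ 8.139.

8.139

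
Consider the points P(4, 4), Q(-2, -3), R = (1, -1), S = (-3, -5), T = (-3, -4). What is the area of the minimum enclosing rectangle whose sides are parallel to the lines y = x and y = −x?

16

In coordinates u = x + y, v = x − y the rectangle is axis-aligned; the map (x,y)→(u,v) scales areas by 2.
u-values: 8, -5, 0, -8, -7; range = 8 − (-8) = 16.
v-values: 0, 1, 2, 2, 1; range = 2 − 0 = 2.
Area = (16 × 2) / 2 = 16.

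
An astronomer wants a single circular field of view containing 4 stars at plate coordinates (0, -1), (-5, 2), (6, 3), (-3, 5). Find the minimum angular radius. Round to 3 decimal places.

The minimum enclosing circle of a finite set is fixed by two of the points (as a diameter) or three (as a circumcircle).
The farthest pair is (-5, 2)–(6, 3) with squared distance 122. The circle on this segment as diameter has centre (0.5, 2.5) and r² = 122/4 = 30.5.
Check (0, -1): distance² to centre = 12.5 ≤ 30.5, so it lies inside.
All remaining points lie in this disk, and no smaller disk contains both endpoints, so this is the minimum enclosing circle.
r = √(30.5) ≈ 5.523.

5.523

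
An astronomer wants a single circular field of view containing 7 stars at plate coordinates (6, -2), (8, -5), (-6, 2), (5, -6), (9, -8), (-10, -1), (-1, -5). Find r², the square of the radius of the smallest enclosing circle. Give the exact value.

102.5

By Welzl's lemma the MEC is supported by two points (diametrically opposite) or three points (on a circumcircle).
The farthest pair is (9, -8)–(-10, -1) with squared distance 410. The circle on this segment as diameter has centre (-0.5, -4.5) and r² = 410/4 = 102.5.
Check (6, -2): distance² to centre = 48.5 ≤ 102.5, so it lies inside.
All remaining points lie in this disk, and no smaller disk contains both endpoints, so this is the minimum enclosing circle.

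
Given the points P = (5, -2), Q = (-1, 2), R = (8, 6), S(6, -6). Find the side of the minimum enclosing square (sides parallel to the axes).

The bounding box has width 9 and height 12.
An axis-aligned square enclosing the set must have side ≥ max(width, height).
So the minimum side is max(9, 12) = 12.

12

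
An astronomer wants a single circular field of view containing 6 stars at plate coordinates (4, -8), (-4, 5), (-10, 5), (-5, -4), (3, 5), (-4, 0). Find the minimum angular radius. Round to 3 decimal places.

9.552

By Welzl's lemma the MEC is supported by two points (diametrically opposite) or three points (on a circumcircle).
The farthest pair is (4, -8)–(-10, 5) with squared distance 365. The circle on this segment as diameter has centre (-3, -1.5) and r² = 365/4 = 91.25.
Check (-4, 5): distance² to centre = 43.25 ≤ 91.25, so it lies inside.
All remaining points lie in this disk, and no smaller disk contains both endpoints, so this is the minimum enclosing circle.
r = √(91.25) ≈ 9.552.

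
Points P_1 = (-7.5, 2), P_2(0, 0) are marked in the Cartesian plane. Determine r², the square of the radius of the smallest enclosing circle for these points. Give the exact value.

The smallest circle enclosing two points has them as diameter endpoints.
Centre = midpoint = (-3.75, 1); r² = |P_1P_2|²/4 = 60.25/4 = 15.0625.

15.0625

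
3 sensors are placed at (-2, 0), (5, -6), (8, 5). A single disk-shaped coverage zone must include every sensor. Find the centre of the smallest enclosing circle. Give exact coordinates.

Call the three points A, B, C in the order given.
Side lengths²: AB² = 85, AC² = 125, BC² = 130.
Since BC² = 130 < 125 + 85 = 210, the triangle is acute, so the smallest enclosing circle is the circumcircle.
Circumcentre = (159/38, 5/38), r² = 27625/722.
Centre = (159/38, 5/38).

(159/38, 5/38)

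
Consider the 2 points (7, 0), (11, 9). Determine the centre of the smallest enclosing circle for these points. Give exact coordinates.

(9, 4.5)

The smallest circle enclosing two points has them as diameter endpoints.
Centre = midpoint = (9, 4.5); r² = |(7, 0)−(11, 9)|²/4 = 97/4 = 24.25.
Centre = (9, 4.5).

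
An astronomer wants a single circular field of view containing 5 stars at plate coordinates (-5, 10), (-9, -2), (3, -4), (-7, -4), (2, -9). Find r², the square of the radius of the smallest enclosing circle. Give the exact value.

102.5

The minimum enclosing circle of a finite set is fixed by two of the points (as a diameter) or three (as a circumcircle).
The farthest pair is (-5, 10)–(2, -9) with squared distance 410. The circle on this segment as diameter has centre (-1.5, 0.5) and r² = 410/4 = 102.5.
Check (-9, -2): distance² to centre = 62.5 ≤ 102.5, so it lies inside.
All remaining points lie in this disk, and no smaller disk contains both endpoints, so this is the minimum enclosing circle.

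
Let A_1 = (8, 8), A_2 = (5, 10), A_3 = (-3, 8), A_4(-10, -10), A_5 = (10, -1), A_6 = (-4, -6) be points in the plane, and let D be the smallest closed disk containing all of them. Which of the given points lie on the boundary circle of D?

A_1, A_4

The minimum enclosing circle of a finite set is fixed by two of the points (as a diameter) or three (as a circumcircle).
The farthest pair is A_1–A_4 with squared distance 648. The circle on this segment as diameter has centre (-1, -1) and r² = 648/4 = 162.
Check A_2: distance² to centre = 157 ≤ 162, so it lies inside.
All remaining points lie in this disk, and no smaller disk contains both endpoints, so this is the minimum enclosing circle.
The points at distance exactly r from the centre are A_1, A_4 — 2 points.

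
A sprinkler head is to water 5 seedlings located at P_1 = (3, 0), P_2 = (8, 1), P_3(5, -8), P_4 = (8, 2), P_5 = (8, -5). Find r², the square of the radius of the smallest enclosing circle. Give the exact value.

The minimum enclosing circle of a finite set is fixed by two of the points (as a diameter) or three (as a circumcircle).
The farthest pair is P_3–P_4 with squared distance 109. The circle on this segment as diameter has centre (6.5, -3) and r² = 109/4 = 27.25.
Check P_1: distance² to centre = 21.25 ≤ 27.25, so it lies inside.
All remaining points lie in this disk, and no smaller disk contains both endpoints, so this is the minimum enclosing circle.

27.25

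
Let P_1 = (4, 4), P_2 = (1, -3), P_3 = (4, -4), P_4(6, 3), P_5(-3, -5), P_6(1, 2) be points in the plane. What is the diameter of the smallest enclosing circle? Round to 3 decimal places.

A smallest enclosing disk is always determined by at most three of the input points on its boundary.
The farthest pair is P_4–P_5 with squared distance 145. The circle on this segment as diameter has centre (1.5, -1) and r² = 145/4 = 36.25.
Check P_1: distance² to centre = 31.25 ≤ 36.25, so it lies inside.
All remaining points lie in this disk, and no smaller disk contains both endpoints, so this is the minimum enclosing circle.
Diameter = 2r = 2√(36.25) ≈ 12.042.

12.042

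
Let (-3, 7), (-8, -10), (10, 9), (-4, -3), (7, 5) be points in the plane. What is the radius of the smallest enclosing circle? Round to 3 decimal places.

13.086

The farthest pair is (-8, -10)–(10, 9) with squared distance 685. The circle on this segment as diameter has centre (1, -0.5) and r² = 685/4 = 171.25.
Check (-3, 7): distance² to centre = 72.25 ≤ 171.25, so it lies inside.
All remaining points lie in this disk, and no smaller disk contains both endpoints, so this is the minimum enclosing circle.
r = √(171.25) ≈ 13.086.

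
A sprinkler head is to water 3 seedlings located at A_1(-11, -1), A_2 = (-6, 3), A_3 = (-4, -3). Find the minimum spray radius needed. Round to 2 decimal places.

3.88

Side lengths²: A_1A_2² = 41, A_1A_3² = 53, A_2A_3² = 40.
Since A_1A_3² = 53 < 41 + 40 = 81, the triangle is acute, so the smallest enclosing circle is the circumcircle.
Circumcentre = (-271/38, -27/38), r² = 10865/722.
r = √(10865/722) ≈ 3.88.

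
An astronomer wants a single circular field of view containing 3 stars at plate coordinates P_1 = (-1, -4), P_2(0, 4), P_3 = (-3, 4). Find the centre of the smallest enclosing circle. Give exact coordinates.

Side lengths²: P_1P_2² = 65, P_1P_3² = 68, P_2P_3² = 9.
Since P_1P_3² = 68 < 65 + 9 = 74, the triangle is acute, so the smallest enclosing circle is the circumcircle.
Circumcentre = (-1.5, 0.125), r² = 17.265625.
Centre = (-1.5, 0.125).

(-1.5, 0.125)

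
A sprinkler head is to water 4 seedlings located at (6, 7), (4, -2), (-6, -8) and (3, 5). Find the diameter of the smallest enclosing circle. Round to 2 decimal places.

The farthest pair is (6, 7)–(-6, -8) with squared distance 369. The circle on this segment as diameter has centre (0, -0.5) and r² = 369/4 = 92.25.
Check (4, -2): distance² to centre = 18.25 ≤ 92.25, so it lies inside.
All remaining points lie in this disk, and no smaller disk contains both endpoints, so this is the minimum enclosing circle.
Diameter = 2r = 2√(92.25) ≈ 19.21.

19.21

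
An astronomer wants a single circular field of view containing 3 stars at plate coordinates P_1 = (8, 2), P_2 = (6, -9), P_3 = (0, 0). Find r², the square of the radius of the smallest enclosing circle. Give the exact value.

Side lengths²: P_1P_2² = 125, P_1P_3² = 68, P_2P_3² = 117.
Since P_1P_2² = 125 < 117 + 68 = 185, the triangle is acute, so the smallest enclosing circle is the circumcircle.
Circumcentre = (141/28, -22/7), r² = 27625/784.

27625/784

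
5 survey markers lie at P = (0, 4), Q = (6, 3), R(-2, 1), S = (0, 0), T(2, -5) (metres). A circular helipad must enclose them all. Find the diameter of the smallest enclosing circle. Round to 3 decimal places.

9.646

By Welzl's lemma the MEC is supported by two points (diametrically opposite) or three points (on a circumcircle).
The minimum enclosing circle is determined by three boundary points: P, Q, T.
Their circumcentre is (31/13, -5/26) with r² = 15725/676.
The farthest remaining point R is at distance² 13957/676 ≤ 15725/676.
Diameter = 2r = 2√(15725/676) ≈ 9.646.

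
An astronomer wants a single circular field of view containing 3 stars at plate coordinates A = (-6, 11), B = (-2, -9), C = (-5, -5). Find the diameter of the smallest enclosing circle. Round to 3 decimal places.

Side lengths²: AB² = 416, AC² = 257, BC² = 25.
Since AB² = 416 ≥ 257 + 25 = 282, the angle opposite AB is not acute, so the smallest enclosing circle has AB as diameter.
Centre = midpoint of AB = (-4, 1), r² = 416/4 = 104.
Diameter = 2r = 2√104 ≈ 20.396.

20.396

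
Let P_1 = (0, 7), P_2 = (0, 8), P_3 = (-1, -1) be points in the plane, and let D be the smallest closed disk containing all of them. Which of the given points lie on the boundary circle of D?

P_2, P_3

Side lengths²: P_1P_2² = 1, P_1P_3² = 65, P_2P_3² = 82.
Since P_2P_3² = 82 ≥ 65 + 1 = 66, the angle opposite P_2P_3 is not acute, so the smallest enclosing circle has P_2P_3 as diameter.
Centre = midpoint of P_2P_3 = (-0.5, 3.5), r² = 82/4 = 20.5.
The points at distance exactly r from the centre are P_2, P_3 — 2 points.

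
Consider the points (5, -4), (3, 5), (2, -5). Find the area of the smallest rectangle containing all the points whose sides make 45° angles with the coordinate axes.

60.5

In coordinates u = x + y, v = x − y the rectangle is axis-aligned; the map (x,y)→(u,v) scales areas by 2.
u-values: 1, 8, -3; range = 8 − (-3) = 11.
v-values: 9, -2, 7; range = 9 − (-2) = 11.
Area = (11 × 11) / 2 = 60.5.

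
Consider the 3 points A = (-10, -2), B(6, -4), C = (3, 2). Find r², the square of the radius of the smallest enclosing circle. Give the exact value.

Side lengths²: AB² = 260, AC² = 185, BC² = 45.
Since AB² = 260 ≥ 185 + 45 = 230, the angle opposite AB is not acute, so the smallest enclosing circle has AB as diameter.
Centre = midpoint of AB = (-2, -3), r² = 260/4 = 65.

65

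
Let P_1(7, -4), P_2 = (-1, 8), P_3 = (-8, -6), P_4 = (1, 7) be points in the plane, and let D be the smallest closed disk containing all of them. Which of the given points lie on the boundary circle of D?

The minimum enclosing circle of a finite set is fixed by two of the points (as a diameter) or three (as a circumcircle).
The minimum enclosing circle is determined by three boundary points: P_1, P_2, P_3.
Their circumcentre is (-15/14, -5/7) with r² = 14885/196.
The farthest remaining point P_4 is at distance² 12505/196 ≤ 14885/196.
The points at distance exactly r from the centre are P_1, P_2, P_3 — 3 points.

P_1, P_2, P_3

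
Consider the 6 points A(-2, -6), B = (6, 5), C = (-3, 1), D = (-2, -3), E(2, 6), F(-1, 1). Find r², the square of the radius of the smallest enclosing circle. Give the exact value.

By Welzl's lemma the MEC is supported by two points (diametrically opposite) or three points (on a circumcircle).
The farthest pair is A–B with squared distance 185. The circle on this segment as diameter has centre (2, -0.5) and r² = 185/4 = 46.25.
Check C: distance² to centre = 27.25 ≤ 46.25, so it lies inside.
All remaining points lie in this disk, and no smaller disk contains both endpoints, so this is the minimum enclosing circle.

46.25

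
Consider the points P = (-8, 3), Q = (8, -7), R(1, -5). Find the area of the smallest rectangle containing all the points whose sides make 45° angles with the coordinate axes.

In coordinates u = x + y, v = x − y the rectangle is axis-aligned; the map (x,y)→(u,v) scales areas by 2.
u-values: -5, 1, -4; range = 1 − (-5) = 6.
v-values: -11, 15, 6; range = 15 − (-11) = 26.
Area = (6 × 26) / 2 = 78.

78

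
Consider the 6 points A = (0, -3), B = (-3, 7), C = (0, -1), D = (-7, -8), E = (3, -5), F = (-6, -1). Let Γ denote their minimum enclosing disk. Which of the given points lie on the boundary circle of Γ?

The minimum enclosing circle of a finite set is fixed by two of the points (as a diameter) or three (as a circumcircle).
The minimum enclosing circle is determined by three boundary points: B, D, E.
Their circumcentre is (-85/23, -39/46) with r² = 131345/2116.
The farthest remaining point A is at distance² 38701/2116 ≤ 131345/2116.
The points at distance exactly r from the centre are B, D, E — 3 points.

B, D, E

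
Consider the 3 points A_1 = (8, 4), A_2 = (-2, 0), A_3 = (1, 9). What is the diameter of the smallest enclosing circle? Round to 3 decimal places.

11.269

Side lengths²: A_1A_2² = 116, A_1A_3² = 74, A_2A_3² = 90.
Since A_1A_2² = 116 < 90 + 74 = 164, the triangle is acute, so the smallest enclosing circle is the circumcircle.
Circumcentre = (31/13, 46/13), r² = 5365/169.
Diameter = 2r = 2√(5365/169) ≈ 11.269.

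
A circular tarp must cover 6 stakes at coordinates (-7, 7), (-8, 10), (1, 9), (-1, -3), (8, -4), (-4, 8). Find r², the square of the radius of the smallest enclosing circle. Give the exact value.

The minimum enclosing circle of a finite set is fixed by two of the points (as a diameter) or three (as a circumcircle).
The farthest pair is (-8, 10)–(8, -4) with squared distance 452. The circle on this segment as diameter has centre (0, 3) and r² = 452/4 = 113.
Check (-7, 7): distance² to centre = 65 ≤ 113, so it lies inside.
All remaining points lie in this disk, and no smaller disk contains both endpoints, so this is the minimum enclosing circle.

113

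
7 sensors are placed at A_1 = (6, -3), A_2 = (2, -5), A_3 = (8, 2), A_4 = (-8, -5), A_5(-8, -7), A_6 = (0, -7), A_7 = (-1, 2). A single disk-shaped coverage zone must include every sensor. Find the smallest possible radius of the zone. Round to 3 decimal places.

9.179

By Welzl's lemma the MEC is supported by two points (diametrically opposite) or three points (on a circumcircle).
The farthest pair is A_3–A_5 with squared distance 337. The circle on this segment as diameter has centre (0, -2.5) and r² = 337/4 = 84.25.
Check A_1: distance² to centre = 36.25 ≤ 84.25, so it lies inside.
All remaining points lie in this disk, and no smaller disk contains both endpoints, so this is the minimum enclosing circle.
r = √(84.25) ≈ 9.179.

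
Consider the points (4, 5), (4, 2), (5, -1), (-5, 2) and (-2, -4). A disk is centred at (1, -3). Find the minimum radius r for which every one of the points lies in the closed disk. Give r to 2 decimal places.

8.54

The required radius is the distance from (1, -3) to the farthest point.
Squared distances: 73, 34, 20, 61, 10.
Maximum is 73, attained at (4, 5).
r = √73 ≈ 8.54.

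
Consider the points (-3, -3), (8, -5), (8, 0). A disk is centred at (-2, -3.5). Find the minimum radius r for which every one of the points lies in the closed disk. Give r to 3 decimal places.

The required radius is the distance from (-2, -3.5) to the farthest point.
Squared distances: 1.25, 102.25, 112.25.
Maximum is 112.25, attained at (8, 0).
r = √(112.25) ≈ 10.595.

10.595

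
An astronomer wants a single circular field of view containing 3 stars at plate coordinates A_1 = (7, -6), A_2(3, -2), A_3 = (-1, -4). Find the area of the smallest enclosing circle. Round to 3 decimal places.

53.407

Side lengths²: A_1A_2² = 32, A_1A_3² = 68, A_2A_3² = 20.
Since A_1A_3² = 68 ≥ 32 + 20 = 52, the angle opposite A_1A_3 is not acute, so the smallest enclosing circle has A_1A_3 as diameter.
Centre = midpoint of A_1A_3 = (3, -5), r² = 68/4 = 17.
Area = π·r² = π·17 ≈ 53.407.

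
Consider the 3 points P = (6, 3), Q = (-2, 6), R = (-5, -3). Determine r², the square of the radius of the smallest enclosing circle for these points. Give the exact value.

Side lengths²: PQ² = 73, PR² = 157, QR² = 90.
Since PR² = 157 < 90 + 73 = 163, the triangle is acute, so the smallest enclosing circle is the circumcircle.
Circumcentre = (7/18, 11/54), r² = 57305/1458.

57305/1458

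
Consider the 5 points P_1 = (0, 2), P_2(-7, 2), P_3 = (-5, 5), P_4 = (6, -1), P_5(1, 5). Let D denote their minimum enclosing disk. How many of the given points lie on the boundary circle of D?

The farthest pair is P_2–P_4 with squared distance 178. The circle on this segment as diameter has centre (-0.5, 0.5) and r² = 178/4 = 44.5.
Check P_1: distance² to centre = 2.5 ≤ 44.5, so it lies inside.
All remaining points lie in this disk, and no smaller disk contains both endpoints, so this is the minimum enclosing circle.
The points at distance exactly r from the centre are P_2, P_4 — 2 points.

2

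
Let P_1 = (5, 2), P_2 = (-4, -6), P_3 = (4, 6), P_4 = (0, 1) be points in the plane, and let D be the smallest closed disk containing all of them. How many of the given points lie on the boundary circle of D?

By Welzl's lemma the MEC is supported by two points (diametrically opposite) or three points (on a circumcircle).
The farthest pair is P_2–P_3 with squared distance 208. The circle on this segment as diameter has centre (0, 0) and r² = 208/4 = 52.
Check P_1: distance² to centre = 29 ≤ 52, so it lies inside.
All remaining points lie in this disk, and no smaller disk contains both endpoints, so this is the minimum enclosing circle.
The points at distance exactly r from the centre are P_2, P_3 — 2 points.

2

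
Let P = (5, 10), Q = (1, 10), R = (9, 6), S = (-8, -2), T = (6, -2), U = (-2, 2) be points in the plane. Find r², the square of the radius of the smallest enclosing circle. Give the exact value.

The farthest pair is R–S with squared distance 353. The circle on this segment as diameter has centre (0.5, 2) and r² = 353/4 = 88.25.
Check P: distance² to centre = 84.25 ≤ 88.25, so it lies inside.
All remaining points lie in this disk, and no smaller disk contains both endpoints, so this is the minimum enclosing circle.

88.25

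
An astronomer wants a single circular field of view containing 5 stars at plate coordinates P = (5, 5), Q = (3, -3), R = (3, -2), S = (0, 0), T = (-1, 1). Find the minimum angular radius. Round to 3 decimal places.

The minimum enclosing circle is determined by three boundary points: P, Q, T.
Their circumcentre is (3.2, 1.2) with r² = 17.68.
The farthest remaining point S is at distance² 11.68 ≤ 17.68.
r = √(17.68) ≈ 4.205.

4.205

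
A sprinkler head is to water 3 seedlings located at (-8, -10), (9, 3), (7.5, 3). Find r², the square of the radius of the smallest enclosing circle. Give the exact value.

114.5

Call the three points A, B, C in the order given.
Side lengths²: AB² = 458, AC² = 409.25, BC² = 2.25.
Since AB² = 458 ≥ 409.25 + 2.25 = 411.5, the angle opposite AB is not acute, so the smallest enclosing circle has AB as diameter.
Centre = midpoint of AB = (0.5, -3.5), r² = 458/4 = 114.5.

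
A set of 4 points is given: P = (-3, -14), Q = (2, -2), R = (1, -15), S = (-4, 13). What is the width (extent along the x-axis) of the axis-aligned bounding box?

6

max x = 2, min x = -4, so width = 6.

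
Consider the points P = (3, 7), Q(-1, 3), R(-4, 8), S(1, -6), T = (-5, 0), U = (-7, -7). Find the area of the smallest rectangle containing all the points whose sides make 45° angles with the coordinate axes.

228

In coordinates u = x + y, v = x − y the rectangle is axis-aligned; the map (x,y)→(u,v) scales areas by 2.
u-values: 10, 2, 4, -5, -5, -14; range = 10 − (-14) = 24.
v-values: -4, -4, -12, 7, -5, 0; range = 7 − (-12) = 19.
Area = (24 × 19) / 2 = 228.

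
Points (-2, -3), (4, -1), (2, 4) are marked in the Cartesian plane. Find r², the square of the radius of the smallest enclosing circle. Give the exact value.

Call the three points A, B, C in the order given.
Side lengths²: AB² = 40, AC² = 65, BC² = 29.
Since AC² = 65 < 40 + 29 = 69, the triangle is acute, so the smallest enclosing circle is the circumcircle.
Circumcentre = (7/34, 13/34), r² = 9425/578.

9425/578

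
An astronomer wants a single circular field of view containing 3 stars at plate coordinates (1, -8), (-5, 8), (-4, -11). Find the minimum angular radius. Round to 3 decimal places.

Call the three points A, B, C in the order given.
Side lengths²: AB² = 292, AC² = 34, BC² = 362.
Since BC² = 362 ≥ 292 + 34 = 326, the angle opposite BC is not acute, so the smallest enclosing circle has BC as diameter.
Centre = midpoint of BC = (-4.5, -1.5), r² = 362/4 = 90.5.
r = √(90.5) ≈ 9.513.

9.513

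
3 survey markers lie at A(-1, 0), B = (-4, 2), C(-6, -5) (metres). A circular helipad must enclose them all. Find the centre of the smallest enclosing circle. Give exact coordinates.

(-4.3, -1.7)

Side lengths²: AB² = 13, AC² = 50, BC² = 53.
Since BC² = 53 < 50 + 13 = 63, the triangle is acute, so the smallest enclosing circle is the circumcircle.
Circumcentre = (-4.3, -1.7), r² = 13.78.
Centre = (-4.3, -1.7).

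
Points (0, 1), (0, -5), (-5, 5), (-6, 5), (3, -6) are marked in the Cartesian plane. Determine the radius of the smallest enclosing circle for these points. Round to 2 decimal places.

7.11

The farthest pair is (-6, 5)–(3, -6) with squared distance 202. The circle on this segment as diameter has centre (-1.5, -0.5) and r² = 202/4 = 50.5.
Check (0, 1): distance² to centre = 4.5 ≤ 50.5, so it lies inside.
All remaining points lie in this disk, and no smaller disk contains both endpoints, so this is the minimum enclosing circle.
r = √(50.5) ≈ 7.11.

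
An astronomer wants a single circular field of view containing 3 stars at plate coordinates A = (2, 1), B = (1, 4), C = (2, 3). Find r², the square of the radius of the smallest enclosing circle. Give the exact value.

2.5

Side lengths²: AB² = 10, AC² = 4, BC² = 2.
Since AB² = 10 ≥ 4 + 2 = 6, the angle opposite AB is not acute, so the smallest enclosing circle has AB as diameter.
Centre = midpoint of AB = (1.5, 2.5), r² = 10/4 = 2.5.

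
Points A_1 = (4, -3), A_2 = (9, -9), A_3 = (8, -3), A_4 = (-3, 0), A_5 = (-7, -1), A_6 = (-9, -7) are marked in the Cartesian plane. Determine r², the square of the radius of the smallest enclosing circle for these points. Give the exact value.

A smallest enclosing disk is always determined by at most three of the input points on its boundary.
The minimum enclosing circle is determined by three boundary points: A_2, A_5, A_6.
Their circumcentre is (1/7, -47/7) with r² = 4100/49.
The farthest remaining point A_3 is at distance² 3701/49 ≤ 4100/49.

4100/49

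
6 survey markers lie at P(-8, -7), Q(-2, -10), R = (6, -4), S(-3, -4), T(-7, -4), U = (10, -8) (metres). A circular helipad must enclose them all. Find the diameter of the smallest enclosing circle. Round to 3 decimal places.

18.028

A smallest enclosing disk is always determined by at most three of the input points on its boundary.
The farthest pair is P–U with squared distance 325. The circle on this segment as diameter has centre (1, -7.5) and r² = 325/4 = 81.25.
Check Q: distance² to centre = 15.25 ≤ 81.25, so it lies inside.
All remaining points lie in this disk, and no smaller disk contains both endpoints, so this is the minimum enclosing circle.
Diameter = 2r = 2√(81.25) ≈ 18.028.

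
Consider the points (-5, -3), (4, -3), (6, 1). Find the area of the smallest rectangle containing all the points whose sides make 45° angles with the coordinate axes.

67.5

In coordinates u = x + y, v = x − y the rectangle is axis-aligned; the map (x,y)→(u,v) scales areas by 2.
u-values: -8, 1, 7; range = 7 − (-8) = 15.
v-values: -2, 7, 5; range = 7 − (-2) = 9.
Area = (15 × 9) / 2 = 67.5.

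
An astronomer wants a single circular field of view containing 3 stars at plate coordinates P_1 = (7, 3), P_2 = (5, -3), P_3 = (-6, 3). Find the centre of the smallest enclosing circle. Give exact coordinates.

(0.5, 11/6)

Side lengths²: P_1P_2² = 40, P_1P_3² = 169, P_2P_3² = 157.
Since P_1P_3² = 169 < 157 + 40 = 197, the triangle is acute, so the smallest enclosing circle is the circumcircle.
Circumcentre = (0.5, 11/6), r² = 785/18.
Centre = (0.5, 11/6).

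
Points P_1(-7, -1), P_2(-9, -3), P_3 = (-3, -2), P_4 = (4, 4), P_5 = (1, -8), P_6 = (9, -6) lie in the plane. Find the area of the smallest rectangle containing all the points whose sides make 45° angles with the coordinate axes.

In coordinates u = x + y, v = x − y the rectangle is axis-aligned; the map (x,y)→(u,v) scales areas by 2.
u-values: -8, -12, -5, 8, -7, 3; range = 8 − (-12) = 20.
v-values: -6, -6, -1, 0, 9, 15; range = 15 − (-6) = 21.
Area = (20 × 21) / 2 = 210.

210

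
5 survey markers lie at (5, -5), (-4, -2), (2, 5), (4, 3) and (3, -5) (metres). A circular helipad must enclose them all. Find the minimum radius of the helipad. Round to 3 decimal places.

5.637

The minimum enclosing circle is determined by three boundary points: (5, -5), (-4, -2), (2, 5).
Their circumcentre is (79/54, -11/18) with r² = 46325/1458.
The farthest remaining point (3, -5) is at distance² 31529/1458 ≤ 46325/1458.
r = √(46325/1458) ≈ 5.637.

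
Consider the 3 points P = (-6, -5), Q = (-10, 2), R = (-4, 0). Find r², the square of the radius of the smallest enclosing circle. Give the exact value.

Side lengths²: PQ² = 65, PR² = 29, QR² = 40.
Since PQ² = 65 < 40 + 29 = 69, the triangle is acute, so the smallest enclosing circle is the circumcircle.
Circumcentre = (-265/34, -47/34), r² = 9425/578.

9425/578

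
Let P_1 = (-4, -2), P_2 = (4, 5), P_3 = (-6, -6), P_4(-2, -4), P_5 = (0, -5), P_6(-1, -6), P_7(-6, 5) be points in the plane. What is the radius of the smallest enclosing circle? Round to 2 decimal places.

7.43

By Welzl's lemma the MEC is supported by two points (diametrically opposite) or three points (on a circumcircle).
The farthest pair is P_2–P_3 with squared distance 221. The circle on this segment as diameter has centre (-1, -0.5) and r² = 221/4 = 55.25.
Check P_1: distance² to centre = 11.25 ≤ 55.25, so it lies inside.
All remaining points lie in this disk, and no smaller disk contains both endpoints, so this is the minimum enclosing circle.
r = √(55.25) ≈ 7.43.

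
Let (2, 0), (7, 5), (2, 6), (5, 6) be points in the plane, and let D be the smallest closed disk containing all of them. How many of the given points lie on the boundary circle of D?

3

The minimum enclosing circle is determined by three boundary points: (2, 0), (7, 5), (2, 6).
Their circumcentre is (4, 3) with r² = 13.
The farthest remaining point (5, 6) is at distance² 10 ≤ 13.
The points at distance exactly r from the centre are (2, 0), (7, 5), (2, 6) — 3 points.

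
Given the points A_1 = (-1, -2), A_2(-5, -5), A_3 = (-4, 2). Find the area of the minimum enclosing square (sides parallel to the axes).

The bounding box has width 4 and height 7.
An axis-aligned square enclosing the set must have side ≥ max(width, height).
So the minimum side is max(4, 7) = 7.
Area = 7² = 49.

49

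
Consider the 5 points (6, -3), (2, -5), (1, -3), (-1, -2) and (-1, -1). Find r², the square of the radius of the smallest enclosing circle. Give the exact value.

13.25

By Welzl's lemma the MEC is supported by two points (diametrically opposite) or three points (on a circumcircle).
The farthest pair is (6, -3)–(-1, -1) with squared distance 53. The circle on this segment as diameter has centre (2.5, -2) and r² = 53/4 = 13.25.
Check (2, -5): distance² to centre = 9.25 ≤ 13.25, so it lies inside.
All remaining points lie in this disk, and no smaller disk contains both endpoints, so this is the minimum enclosing circle.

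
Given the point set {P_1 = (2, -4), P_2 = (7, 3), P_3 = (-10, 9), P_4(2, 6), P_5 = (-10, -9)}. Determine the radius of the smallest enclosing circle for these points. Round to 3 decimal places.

11.033

By Welzl's lemma the MEC is supported by two points (diametrically opposite) or three points (on a circumcircle).
The minimum enclosing circle is determined by three boundary points: P_2, P_3, P_5.
Their circumcentre is (-123/34, 0) with r² = 140725/1156.
The farthest remaining point P_4 is at distance² 78097/1156 ≤ 140725/1156.
r = √(140725/1156) ≈ 11.033.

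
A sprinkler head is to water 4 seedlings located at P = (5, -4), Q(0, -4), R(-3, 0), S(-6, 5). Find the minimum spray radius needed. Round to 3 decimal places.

By Welzl's lemma the MEC is supported by two points (diametrically opposite) or three points (on a circumcircle).
The farthest pair is P–S with squared distance 202. The circle on this segment as diameter has centre (-0.5, 0.5) and r² = 202/4 = 50.5.
Check Q: distance² to centre = 20.5 ≤ 50.5, so it lies inside.
All remaining points lie in this disk, and no smaller disk contains both endpoints, so this is the minimum enclosing circle.
r = √(50.5) ≈ 7.106.

7.106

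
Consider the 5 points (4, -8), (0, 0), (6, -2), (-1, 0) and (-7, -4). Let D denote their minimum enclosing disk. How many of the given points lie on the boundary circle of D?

The minimum enclosing circle is determined by three boundary points: (4, -8), (6, -2), (-7, -4).
Their circumcentre is (-35/74, -235/74) with r² = 118505/2738.
The farthest remaining point (-1, 0) is at distance² 28373/2738 ≤ 118505/2738.
The points at distance exactly r from the centre are (4, -8), (6, -2), (-7, -4) — 3 points.

3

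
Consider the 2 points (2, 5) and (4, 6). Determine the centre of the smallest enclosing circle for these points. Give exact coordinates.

The smallest circle enclosing two points has them as diameter endpoints.
Centre = midpoint = (3, 5.5); r² = |(2, 5)−(4, 6)|²/4 = 5/4 = 1.25.
Centre = (3, 5.5).

(3, 5.5)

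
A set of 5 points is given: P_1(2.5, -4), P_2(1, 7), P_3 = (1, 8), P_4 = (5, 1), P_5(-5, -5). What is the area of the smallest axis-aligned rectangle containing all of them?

130

x ranges over [-5, 5], width 10.
y ranges over [-5, 8], height 13.
Area = 10 × 13 = 130.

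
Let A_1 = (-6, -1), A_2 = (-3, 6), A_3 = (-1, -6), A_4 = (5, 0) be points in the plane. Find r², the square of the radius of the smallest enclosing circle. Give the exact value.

1850/49

A smallest enclosing disk is always determined by at most three of the input points on its boundary.
The minimum enclosing circle is determined by three boundary points: A_2, A_3, A_4.
Their circumcentre is (-8/7, 1/7) with r² = 1850/49.
The farthest remaining point A_1 is at distance² 1220/49 ≤ 1850/49.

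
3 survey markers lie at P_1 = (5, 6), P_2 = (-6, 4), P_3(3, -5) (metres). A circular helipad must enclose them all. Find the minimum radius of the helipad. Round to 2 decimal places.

Side lengths²: P_1P_2² = 125, P_1P_3² = 125, P_2P_3² = 162.
Since P_2P_3² = 162 < 125 + 125 = 250, the triangle is acute, so the smallest enclosing circle is the circumcircle.
Circumcentre = (5/26, 31/26), r² = 15625/338.
r = √(15625/338) ≈ 6.80.

6.80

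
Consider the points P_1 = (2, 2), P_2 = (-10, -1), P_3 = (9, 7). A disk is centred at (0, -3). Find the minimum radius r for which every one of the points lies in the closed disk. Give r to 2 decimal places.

The required radius is the distance from (0, -3) to the farthest point.
Squared distances: 29, 104, 181.
Maximum is 181, attained at P_3.
r = √181 ≈ 13.45.

13.45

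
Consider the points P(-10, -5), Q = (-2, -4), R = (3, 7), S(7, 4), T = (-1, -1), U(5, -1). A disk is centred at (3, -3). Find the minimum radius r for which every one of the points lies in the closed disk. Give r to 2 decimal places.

The required radius is the distance from (3, -3) to the farthest point.
Squared distances: 173, 26, 100, 65, 20, 8.
Maximum is 173, attained at P.
r = √173 ≈ 13.15.

13.15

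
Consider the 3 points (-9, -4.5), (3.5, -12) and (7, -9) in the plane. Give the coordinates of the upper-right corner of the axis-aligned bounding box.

(7, -4.5)

x-range [-9, 7], y-range [-12, -4.5].
The upper-right corner is (7, -4.5).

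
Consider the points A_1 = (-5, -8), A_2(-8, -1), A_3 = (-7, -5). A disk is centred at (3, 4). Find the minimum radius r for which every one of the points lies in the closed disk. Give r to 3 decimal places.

14.422

The required radius is the distance from (3, 4) to the farthest point.
Squared distances: 208, 146, 181.
Maximum is 208, attained at A_1.
r = √208 ≈ 14.422.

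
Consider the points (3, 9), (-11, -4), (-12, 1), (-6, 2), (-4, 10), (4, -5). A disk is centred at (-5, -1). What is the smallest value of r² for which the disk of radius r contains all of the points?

164

The required radius is the distance from (-5, -1) to the farthest point.
Squared distances: 164, 45, 53, 10, 122, 97.
Maximum is 164, attained at (3, 9).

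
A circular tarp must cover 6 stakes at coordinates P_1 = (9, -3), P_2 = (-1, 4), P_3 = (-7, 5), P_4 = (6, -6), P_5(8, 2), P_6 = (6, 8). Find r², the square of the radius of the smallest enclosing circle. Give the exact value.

A smallest enclosing disk is always determined by at most three of the input points on its boundary.
The farthest pair is P_1–P_3 with squared distance 320. The circle on this segment as diameter has centre (1, 1) and r² = 320/4 = 80.
Check P_2: distance² to centre = 13 ≤ 80, so it lies inside.
All remaining points lie in this disk, and no smaller disk contains both endpoints, so this is the minimum enclosing circle.

80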